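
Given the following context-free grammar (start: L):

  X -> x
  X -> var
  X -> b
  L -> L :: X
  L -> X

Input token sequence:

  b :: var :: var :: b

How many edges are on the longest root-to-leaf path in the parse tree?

[L [L [L [L [X b]] :: [X var]] :: [X var]] :: [X b]]

5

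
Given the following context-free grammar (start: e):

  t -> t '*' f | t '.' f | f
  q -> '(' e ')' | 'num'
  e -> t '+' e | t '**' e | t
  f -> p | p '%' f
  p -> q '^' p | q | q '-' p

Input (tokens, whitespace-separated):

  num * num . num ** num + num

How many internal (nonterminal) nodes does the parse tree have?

23

[e [t [t [t [f [p [q num]]]] * [f [p [q num]]]] . [f [p [q num]]]] ** [e [t [f [p [q num]]]] + [e [t [f [p [q num]]]]]]]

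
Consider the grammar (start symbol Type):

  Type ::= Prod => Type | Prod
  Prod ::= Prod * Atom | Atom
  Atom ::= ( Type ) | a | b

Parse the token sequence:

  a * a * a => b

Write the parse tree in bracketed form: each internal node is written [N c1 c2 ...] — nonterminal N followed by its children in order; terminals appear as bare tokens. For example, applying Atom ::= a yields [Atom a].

Type
Prod => Type
Prod * Atom => Type
Prod * Atom * Atom => Type
Atom * Atom * Atom => Type
a * Atom * Atom => Type
a * a * Atom => Type
a * a * a => Type
a * a * a => Prod
a * a * a => Atom
a * a * a => b

[Type [Prod [Prod [Prod [Atom a]] * [Atom a]] * [Atom a]] => [Type [Prod [Atom b]]]]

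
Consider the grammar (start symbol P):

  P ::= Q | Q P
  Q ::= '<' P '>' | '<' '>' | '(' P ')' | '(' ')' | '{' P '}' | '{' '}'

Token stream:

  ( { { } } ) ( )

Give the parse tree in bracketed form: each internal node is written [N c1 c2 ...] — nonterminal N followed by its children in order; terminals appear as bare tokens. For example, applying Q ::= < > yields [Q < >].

[P [Q ( [P [Q { [P [Q { }]] }]] )] [P [Q ( )]]]

P
Q P
( P ) P
( Q ) P
( { P } ) P
( { Q } ) P
( { { } } ) P
( { { } } ) Q
( { { } } ) ( )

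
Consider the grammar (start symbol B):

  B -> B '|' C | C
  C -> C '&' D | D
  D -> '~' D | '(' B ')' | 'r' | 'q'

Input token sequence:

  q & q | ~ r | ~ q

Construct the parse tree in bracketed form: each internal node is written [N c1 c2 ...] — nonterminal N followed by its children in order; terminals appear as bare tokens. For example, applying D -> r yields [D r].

[B [B [B [C [C [D q]] & [D q]]] | [C [D ~ [D r]]]] | [C [D ~ [D q]]]]

B
B | C
B | C | C
C | C | C
C & D | C | C
D & D | C | C
q & D | C | C
q & q | C | C
q & q | D | C
q & q | ~ D | C
q & q | ~ r | C
q & q | ~ r | D
q & q | ~ r | ~ D
q & q | ~ r | ~ q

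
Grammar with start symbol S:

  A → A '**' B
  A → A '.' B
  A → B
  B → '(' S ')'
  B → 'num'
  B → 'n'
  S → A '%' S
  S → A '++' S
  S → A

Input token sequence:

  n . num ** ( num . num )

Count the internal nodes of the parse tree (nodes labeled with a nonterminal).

[S [A [A [A [B n]] . [B num]] ** [B ( [S [A [A [B num]] . [B num]]] )]]]

12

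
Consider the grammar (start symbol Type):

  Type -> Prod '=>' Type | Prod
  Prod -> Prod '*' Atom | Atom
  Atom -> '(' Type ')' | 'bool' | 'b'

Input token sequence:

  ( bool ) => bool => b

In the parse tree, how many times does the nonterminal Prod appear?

[Type [Prod [Atom ( [Type [Prod [Atom bool]]] )]] => [Type [Prod [Atom bool]] => [Type [Prod [Atom b]]]]]

4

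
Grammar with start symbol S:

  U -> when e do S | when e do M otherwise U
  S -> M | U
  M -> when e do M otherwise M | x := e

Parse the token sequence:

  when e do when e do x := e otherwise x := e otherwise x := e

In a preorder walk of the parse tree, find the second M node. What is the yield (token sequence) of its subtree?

when e do x := e otherwise x := e

[S [M when e do [M when e do [M x := e] otherwise [M x := e]] otherwise [M x := e]]]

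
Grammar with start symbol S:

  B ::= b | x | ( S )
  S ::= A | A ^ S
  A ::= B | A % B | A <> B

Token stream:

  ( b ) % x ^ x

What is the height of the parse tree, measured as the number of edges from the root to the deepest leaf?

7

[S [A [A [B ( [S [A [B b]]] )]] % [B x]] ^ [S [A [B x]]]]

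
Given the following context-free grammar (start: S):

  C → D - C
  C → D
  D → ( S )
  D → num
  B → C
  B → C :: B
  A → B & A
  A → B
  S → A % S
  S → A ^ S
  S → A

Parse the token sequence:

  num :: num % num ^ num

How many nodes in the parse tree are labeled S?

3

[S [A [B [C [D num]] :: [B [C [D num]]]]] % [S [A [B [C [D num]]]] ^ [S [A [B [C [D num]]]]]]]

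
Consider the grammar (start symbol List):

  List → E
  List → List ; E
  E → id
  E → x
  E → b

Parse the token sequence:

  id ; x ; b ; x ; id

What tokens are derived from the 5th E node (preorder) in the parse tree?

[List [List [List [List [List [E id]] ; [E x]] ; [E b]] ; [E x]] ; [E id]]

id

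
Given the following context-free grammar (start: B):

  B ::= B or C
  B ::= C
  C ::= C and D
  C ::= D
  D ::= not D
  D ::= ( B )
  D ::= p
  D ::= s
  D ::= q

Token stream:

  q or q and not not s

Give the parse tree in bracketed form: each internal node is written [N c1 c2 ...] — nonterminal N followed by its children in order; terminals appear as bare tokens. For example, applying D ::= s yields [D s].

B
B or C
C or C
D or C
q or C
q or C and D
q or D and D
q or q and D
q or q and not D
q or q and not not D
q or q and not not s

[B [B [C [D q]]] or [C [C [D q]] and [D not [D not [D s]]]]]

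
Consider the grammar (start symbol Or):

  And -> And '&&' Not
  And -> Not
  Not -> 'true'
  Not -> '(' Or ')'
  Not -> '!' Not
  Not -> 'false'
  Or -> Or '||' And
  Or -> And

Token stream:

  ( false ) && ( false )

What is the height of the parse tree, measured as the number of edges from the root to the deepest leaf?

7

[Or [And [And [Not ( [Or [And [Not false]]] )]] && [Not ( [Or [And [Not false]]] )]]]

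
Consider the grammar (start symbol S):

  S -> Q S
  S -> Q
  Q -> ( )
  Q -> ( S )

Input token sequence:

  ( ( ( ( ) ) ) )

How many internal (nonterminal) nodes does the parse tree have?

8

[S [Q ( [S [Q ( [S [Q ( [S [Q ( )]] )]] )]] )]]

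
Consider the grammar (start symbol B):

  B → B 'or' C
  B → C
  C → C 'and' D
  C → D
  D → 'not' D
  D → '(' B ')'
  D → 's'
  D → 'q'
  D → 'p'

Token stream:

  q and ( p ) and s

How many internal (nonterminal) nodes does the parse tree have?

[B [C [C [C [D q]] and [D ( [B [C [D p]]] )]] and [D s]]]

10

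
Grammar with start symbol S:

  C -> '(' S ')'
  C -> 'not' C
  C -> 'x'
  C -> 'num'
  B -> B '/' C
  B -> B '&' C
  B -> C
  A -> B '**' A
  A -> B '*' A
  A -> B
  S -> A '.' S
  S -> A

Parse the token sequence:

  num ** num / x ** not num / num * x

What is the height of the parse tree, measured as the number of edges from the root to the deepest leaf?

[S [A [B [C num]] ** [A [B [B [C num]] / [C x]] ** [A [B [B [C not [C num]]] / [C num]] * [A [B [C x]]]]]]]

8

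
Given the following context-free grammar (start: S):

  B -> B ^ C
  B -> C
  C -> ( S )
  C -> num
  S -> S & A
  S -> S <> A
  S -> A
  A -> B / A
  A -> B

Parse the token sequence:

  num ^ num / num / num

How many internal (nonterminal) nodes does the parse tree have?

12

[S [A [B [B [C num]] ^ [C num]] / [A [B [C num]] / [A [B [C num]]]]]]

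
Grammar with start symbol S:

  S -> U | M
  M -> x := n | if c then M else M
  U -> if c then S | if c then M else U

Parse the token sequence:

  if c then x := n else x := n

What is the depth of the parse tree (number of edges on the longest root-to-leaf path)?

[S [M if c then [M x := n] else [M x := n]]]

3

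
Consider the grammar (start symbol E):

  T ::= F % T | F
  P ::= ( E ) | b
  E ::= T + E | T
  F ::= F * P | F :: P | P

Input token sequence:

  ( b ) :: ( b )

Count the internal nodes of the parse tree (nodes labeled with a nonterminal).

14

[E [T [F [F [P ( [E [T [F [P b]]]] )]] :: [P ( [E [T [F [P b]]]] )]]]]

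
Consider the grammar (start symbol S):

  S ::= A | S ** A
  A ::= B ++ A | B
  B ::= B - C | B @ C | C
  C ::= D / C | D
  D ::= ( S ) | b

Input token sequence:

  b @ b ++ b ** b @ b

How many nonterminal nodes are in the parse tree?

20

[S [S [A [B [B [C [D b]]] @ [C [D b]]] ++ [A [B [C [D b]]]]]] ** [A [B [B [C [D b]]] @ [C [D b]]]]]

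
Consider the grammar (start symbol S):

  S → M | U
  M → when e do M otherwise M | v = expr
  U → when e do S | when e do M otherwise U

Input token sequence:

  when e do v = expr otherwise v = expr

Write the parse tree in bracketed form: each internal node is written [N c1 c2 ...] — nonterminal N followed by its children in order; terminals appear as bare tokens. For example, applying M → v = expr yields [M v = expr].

S
M
when e do M otherwise M
when e do v = expr otherwise M
when e do v = expr otherwise v = expr

[S [M when e do [M v = expr] otherwise [M v = expr]]]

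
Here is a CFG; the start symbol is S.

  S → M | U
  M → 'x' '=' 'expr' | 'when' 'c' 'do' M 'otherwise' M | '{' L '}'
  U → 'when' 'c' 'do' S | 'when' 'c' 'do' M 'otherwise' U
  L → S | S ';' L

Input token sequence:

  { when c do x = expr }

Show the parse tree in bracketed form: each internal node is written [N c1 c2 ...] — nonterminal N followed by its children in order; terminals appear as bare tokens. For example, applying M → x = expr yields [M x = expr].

S
M
{ L }
{ S }
{ U }
{ when c do S }
{ when c do M }
{ when c do x = expr }

[S [M { [L [S [U when c do [S [M x = expr]]]]] }]]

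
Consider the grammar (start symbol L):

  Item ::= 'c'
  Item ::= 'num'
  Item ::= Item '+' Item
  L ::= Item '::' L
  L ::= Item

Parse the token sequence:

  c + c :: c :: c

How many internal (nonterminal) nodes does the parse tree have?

8

[L [Item [Item c] + [Item c]] :: [L [Item c] :: [L [Item c]]]]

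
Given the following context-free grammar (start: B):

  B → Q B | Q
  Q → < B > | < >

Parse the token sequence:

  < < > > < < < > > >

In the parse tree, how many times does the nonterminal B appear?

5

[B [Q < [B [Q < >]] >] [B [Q < [B [Q < [B [Q < >]] >]] >]]]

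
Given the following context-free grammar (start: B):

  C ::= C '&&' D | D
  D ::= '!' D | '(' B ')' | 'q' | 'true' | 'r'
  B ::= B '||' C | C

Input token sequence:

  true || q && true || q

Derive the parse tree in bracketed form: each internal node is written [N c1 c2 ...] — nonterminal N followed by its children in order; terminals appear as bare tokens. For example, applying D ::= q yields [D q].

[B [B [B [C [D true]]] || [C [C [D q]] && [D true]]] || [C [D q]]]

B
B || C
B || C || C
C || C || C
D || C || C
true || C || C
true || C && D || C
true || D && D || C
true || q && D || C
true || q && true || C
true || q && true || D
true || q && true || q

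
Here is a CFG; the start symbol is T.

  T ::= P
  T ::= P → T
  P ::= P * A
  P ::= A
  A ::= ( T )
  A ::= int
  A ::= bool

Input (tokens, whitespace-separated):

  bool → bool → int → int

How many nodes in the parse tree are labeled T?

[T [P [A bool]] → [T [P [A bool]] → [T [P [A int]] → [T [P [A int]]]]]]

4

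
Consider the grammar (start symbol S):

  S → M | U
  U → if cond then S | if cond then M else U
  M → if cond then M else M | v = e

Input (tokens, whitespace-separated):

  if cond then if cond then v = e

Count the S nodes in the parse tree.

[S [U if cond then [S [U if cond then [S [M v = e]]]]]]

3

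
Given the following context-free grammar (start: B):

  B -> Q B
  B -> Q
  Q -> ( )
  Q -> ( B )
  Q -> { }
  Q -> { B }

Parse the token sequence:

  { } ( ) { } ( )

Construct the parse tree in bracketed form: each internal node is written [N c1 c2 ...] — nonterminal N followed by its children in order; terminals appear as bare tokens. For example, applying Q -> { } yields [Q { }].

[B [Q { }] [B [Q ( )] [B [Q { }] [B [Q ( )]]]]]

B
Q B
{ } B
{ } Q B
{ } ( ) B
{ } ( ) Q B
{ } ( ) { } B
{ } ( ) { } Q
{ } ( ) { } ( )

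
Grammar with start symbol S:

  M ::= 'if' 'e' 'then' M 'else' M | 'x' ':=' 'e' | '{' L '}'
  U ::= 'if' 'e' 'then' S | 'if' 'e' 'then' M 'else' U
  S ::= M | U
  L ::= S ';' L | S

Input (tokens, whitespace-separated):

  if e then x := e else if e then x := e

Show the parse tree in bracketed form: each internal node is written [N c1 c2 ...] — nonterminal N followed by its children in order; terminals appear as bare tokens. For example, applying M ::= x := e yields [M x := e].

S
U
if e then M else U
if e then x := e else U
if e then x := e else if e then S
if e then x := e else if e then M
if e then x := e else if e then x := e

[S [U if e then [M x := e] else [U if e then [S [M x := e]]]]]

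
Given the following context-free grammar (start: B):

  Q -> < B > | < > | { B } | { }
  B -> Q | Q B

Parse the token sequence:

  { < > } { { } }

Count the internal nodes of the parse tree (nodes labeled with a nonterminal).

8

[B [Q { [B [Q < >]] }] [B [Q { [B [Q { }]] }]]]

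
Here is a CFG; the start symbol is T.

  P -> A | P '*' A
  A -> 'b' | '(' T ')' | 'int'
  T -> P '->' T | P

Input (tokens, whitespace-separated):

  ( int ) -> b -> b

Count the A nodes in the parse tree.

[T [P [A ( [T [P [A int]]] )]] -> [T [P [A b]] -> [T [P [A b]]]]]

4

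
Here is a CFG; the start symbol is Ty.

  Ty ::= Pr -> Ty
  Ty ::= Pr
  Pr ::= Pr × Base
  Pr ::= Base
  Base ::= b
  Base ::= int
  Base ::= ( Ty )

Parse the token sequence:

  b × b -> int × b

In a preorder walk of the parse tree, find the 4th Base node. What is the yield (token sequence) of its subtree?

[Ty [Pr [Pr [Base b]] × [Base b]] -> [Ty [Pr [Pr [Base int]] × [Base b]]]]

b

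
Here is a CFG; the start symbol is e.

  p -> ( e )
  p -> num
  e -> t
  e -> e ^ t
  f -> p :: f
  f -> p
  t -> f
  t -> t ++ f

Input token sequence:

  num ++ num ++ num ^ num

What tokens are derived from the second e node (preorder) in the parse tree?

num ++ num ++ num

[e [e [t [t [t [f [p num]]] ++ [f [p num]]] ++ [f [p num]]]] ^ [t [f [p num]]]]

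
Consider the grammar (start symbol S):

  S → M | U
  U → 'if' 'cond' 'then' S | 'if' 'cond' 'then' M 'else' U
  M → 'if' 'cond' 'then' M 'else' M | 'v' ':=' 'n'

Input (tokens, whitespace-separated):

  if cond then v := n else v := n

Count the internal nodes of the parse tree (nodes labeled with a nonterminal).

4

[S [M if cond then [M v := n] else [M v := n]]]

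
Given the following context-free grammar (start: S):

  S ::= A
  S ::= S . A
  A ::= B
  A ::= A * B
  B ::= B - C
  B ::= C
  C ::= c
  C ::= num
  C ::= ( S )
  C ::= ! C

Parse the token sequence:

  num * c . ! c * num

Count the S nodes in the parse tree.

[S [S [A [A [B [C num]]] * [B [C c]]]] . [A [A [B [C ! [C c]]]] * [B [C num]]]]

2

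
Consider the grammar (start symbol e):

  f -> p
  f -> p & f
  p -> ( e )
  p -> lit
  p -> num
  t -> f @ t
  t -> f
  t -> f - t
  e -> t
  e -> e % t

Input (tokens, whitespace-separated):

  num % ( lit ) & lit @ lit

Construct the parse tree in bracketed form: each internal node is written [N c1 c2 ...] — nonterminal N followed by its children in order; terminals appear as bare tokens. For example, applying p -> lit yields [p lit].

e
e % t
t % t
f % t
p % t
num % t
num % f @ t
num % p & f @ t
num % ( e ) & f @ t
num % ( t ) & f @ t
num % ( f ) & f @ t
num % ( p ) & f @ t
num % ( lit ) & f @ t
num % ( lit ) & p @ t
num % ( lit ) & lit @ t
num % ( lit ) & lit @ f
num % ( lit ) & lit @ p
num % ( lit ) & lit @ lit

[e [e [t [f [p num]]]] % [t [f [p ( [e [t [f [p lit]]]] )] & [f [p lit]]] @ [t [f [p lit]]]]]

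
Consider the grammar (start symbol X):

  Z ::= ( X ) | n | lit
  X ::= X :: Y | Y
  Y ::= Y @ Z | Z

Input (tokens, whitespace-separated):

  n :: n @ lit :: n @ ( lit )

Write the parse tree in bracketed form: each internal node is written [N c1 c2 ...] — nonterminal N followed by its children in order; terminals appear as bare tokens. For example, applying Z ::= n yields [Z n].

X
X :: Y
X :: Y :: Y
Y :: Y :: Y
Z :: Y :: Y
n :: Y :: Y
n :: Y @ Z :: Y
n :: Z @ Z :: Y
n :: n @ Z :: Y
n :: n @ lit :: Y
n :: n @ lit :: Y @ Z
n :: n @ lit :: Z @ Z
n :: n @ lit :: n @ Z
n :: n @ lit :: n @ ( X )
n :: n @ lit :: n @ ( Y )
n :: n @ lit :: n @ ( Z )
n :: n @ lit :: n @ ( lit )

[X [X [X [Y [Z n]]] :: [Y [Y [Z n]] @ [Z lit]]] :: [Y [Y [Z n]] @ [Z ( [X [Y [Z lit]]] )]]]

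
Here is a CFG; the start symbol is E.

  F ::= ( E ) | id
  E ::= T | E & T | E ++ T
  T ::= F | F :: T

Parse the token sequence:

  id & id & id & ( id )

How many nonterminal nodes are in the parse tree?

[E [E [E [E [T [F id]]] & [T [F id]]] & [T [F id]]] & [T [F ( [E [T [F id]]] )]]]

15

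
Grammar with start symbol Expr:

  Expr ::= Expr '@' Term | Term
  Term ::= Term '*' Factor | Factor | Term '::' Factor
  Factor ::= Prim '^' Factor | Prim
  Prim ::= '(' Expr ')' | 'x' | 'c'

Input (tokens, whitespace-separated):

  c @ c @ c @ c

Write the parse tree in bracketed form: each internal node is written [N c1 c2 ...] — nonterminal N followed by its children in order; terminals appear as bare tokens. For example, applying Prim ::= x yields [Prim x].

[Expr [Expr [Expr [Expr [Term [Factor [Prim c]]]] @ [Term [Factor [Prim c]]]] @ [Term [Factor [Prim c]]]] @ [Term [Factor [Prim c]]]]

Expr
Expr @ Term
Expr @ Term @ Term
Expr @ Term @ Term @ Term
Term @ Term @ Term @ Term
Factor @ Term @ Term @ Term
Prim @ Term @ Term @ Term
c @ Term @ Term @ Term
c @ Factor @ Term @ Term
c @ Prim @ Term @ Term
c @ c @ Term @ Term
c @ c @ Factor @ Term
c @ c @ Prim @ Term
c @ c @ c @ Term
c @ c @ c @ Factor
c @ c @ c @ Prim
c @ c @ c @ c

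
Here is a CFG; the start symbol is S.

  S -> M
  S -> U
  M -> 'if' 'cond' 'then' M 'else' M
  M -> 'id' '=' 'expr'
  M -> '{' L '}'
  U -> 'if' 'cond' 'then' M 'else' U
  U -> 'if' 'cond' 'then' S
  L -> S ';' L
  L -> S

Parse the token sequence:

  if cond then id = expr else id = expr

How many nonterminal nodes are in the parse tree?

4

[S [M if cond then [M id = expr] else [M id = expr]]]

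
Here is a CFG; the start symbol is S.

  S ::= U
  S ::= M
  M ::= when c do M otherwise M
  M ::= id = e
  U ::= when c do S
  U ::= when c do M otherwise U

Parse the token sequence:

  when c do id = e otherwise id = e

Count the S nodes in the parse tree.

1

[S [M when c do [M id = e] otherwise [M id = e]]]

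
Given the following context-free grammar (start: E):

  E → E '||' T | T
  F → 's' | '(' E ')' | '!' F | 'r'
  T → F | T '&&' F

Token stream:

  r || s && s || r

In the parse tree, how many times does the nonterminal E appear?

[E [E [E [T [F r]]] || [T [T [F s]] && [F s]]] || [T [F r]]]

3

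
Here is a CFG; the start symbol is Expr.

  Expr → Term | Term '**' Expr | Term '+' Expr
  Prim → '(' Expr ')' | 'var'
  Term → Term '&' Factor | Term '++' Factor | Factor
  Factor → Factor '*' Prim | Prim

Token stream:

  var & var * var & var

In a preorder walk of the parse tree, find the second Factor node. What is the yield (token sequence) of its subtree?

var * var

[Expr [Term [Term [Term [Factor [Prim var]]] & [Factor [Factor [Prim var]] * [Prim var]]] & [Factor [Prim var]]]]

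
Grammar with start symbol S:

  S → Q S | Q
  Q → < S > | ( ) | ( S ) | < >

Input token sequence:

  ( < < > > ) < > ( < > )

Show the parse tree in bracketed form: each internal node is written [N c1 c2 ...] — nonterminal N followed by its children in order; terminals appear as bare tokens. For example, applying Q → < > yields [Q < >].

[S [Q ( [S [Q < [S [Q < >]] >]] )] [S [Q < >] [S [Q ( [S [Q < >]] )]]]]

S
Q S
( S ) S
( Q ) S
( < S > ) S
( < Q > ) S
( < < > > ) S
( < < > > ) Q S
( < < > > ) < > S
( < < > > ) < > Q
( < < > > ) < > ( S )
( < < > > ) < > ( Q )
( < < > > ) < > ( < > )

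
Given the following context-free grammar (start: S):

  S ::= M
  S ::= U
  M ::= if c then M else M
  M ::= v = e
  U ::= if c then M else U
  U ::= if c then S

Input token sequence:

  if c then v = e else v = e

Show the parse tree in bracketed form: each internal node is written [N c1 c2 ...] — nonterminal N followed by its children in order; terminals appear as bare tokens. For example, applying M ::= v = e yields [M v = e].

[S [M if c then [M v = e] else [M v = e]]]

S
M
if c then M else M
if c then v = e else M
if c then v = e else v = e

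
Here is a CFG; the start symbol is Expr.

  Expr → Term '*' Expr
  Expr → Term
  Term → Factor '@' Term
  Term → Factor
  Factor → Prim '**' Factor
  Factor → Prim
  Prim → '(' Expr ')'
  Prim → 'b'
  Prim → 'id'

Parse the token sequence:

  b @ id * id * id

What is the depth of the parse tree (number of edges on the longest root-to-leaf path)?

[Expr [Term [Factor [Prim b]] @ [Term [Factor [Prim id]]]] * [Expr [Term [Factor [Prim id]]] * [Expr [Term [Factor [Prim id]]]]]]

6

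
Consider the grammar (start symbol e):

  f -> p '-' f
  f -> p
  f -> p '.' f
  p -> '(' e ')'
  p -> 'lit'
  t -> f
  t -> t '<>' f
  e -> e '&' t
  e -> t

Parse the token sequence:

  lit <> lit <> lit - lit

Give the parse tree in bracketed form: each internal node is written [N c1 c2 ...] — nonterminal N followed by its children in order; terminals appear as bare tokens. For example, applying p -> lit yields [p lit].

[e [t [t [t [f [p lit]]] <> [f [p lit]]] <> [f [p lit] - [f [p lit]]]]]

e
t
t <> f
t <> f <> f
f <> f <> f
p <> f <> f
lit <> f <> f
lit <> p <> f
lit <> lit <> f
lit <> lit <> p - f
lit <> lit <> lit - f
lit <> lit <> lit - p
lit <> lit <> lit - lit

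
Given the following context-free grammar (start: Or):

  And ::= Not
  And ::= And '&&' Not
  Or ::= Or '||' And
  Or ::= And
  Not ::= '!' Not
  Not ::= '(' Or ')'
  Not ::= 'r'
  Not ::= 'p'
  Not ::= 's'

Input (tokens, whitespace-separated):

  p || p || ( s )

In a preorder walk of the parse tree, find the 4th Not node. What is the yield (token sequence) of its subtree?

s

[Or [Or [Or [And [Not p]]] || [And [Not p]]] || [And [Not ( [Or [And [Not s]]] )]]]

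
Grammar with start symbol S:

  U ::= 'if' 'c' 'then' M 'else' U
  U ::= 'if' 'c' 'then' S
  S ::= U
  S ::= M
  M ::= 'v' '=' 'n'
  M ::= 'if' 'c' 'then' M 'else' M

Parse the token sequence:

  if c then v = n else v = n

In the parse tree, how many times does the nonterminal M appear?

[S [M if c then [M v = n] else [M v = n]]]

3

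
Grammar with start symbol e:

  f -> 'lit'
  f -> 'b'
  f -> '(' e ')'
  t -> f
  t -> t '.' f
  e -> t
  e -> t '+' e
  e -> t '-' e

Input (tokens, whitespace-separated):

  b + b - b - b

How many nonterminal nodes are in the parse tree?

[e [t [f b]] + [e [t [f b]] - [e [t [f b]] - [e [t [f b]]]]]]

12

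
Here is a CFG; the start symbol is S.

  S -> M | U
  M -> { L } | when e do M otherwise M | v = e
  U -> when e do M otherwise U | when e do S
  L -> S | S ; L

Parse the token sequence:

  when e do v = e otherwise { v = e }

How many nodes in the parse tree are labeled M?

4

[S [M when e do [M v = e] otherwise [M { [L [S [M v = e]]] }]]]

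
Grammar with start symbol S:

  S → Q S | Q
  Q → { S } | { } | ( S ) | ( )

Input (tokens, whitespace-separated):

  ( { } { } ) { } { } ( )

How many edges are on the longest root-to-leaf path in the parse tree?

[S [Q ( [S [Q { }] [S [Q { }]]] )] [S [Q { }] [S [Q { }] [S [Q ( )]]]]]

5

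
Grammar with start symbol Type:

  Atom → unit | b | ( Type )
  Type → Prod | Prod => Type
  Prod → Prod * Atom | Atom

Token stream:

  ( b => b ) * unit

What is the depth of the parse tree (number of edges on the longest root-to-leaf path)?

[Type [Prod [Prod [Atom ( [Type [Prod [Atom b]] => [Type [Prod [Atom b]]]] )]] * [Atom unit]]]

8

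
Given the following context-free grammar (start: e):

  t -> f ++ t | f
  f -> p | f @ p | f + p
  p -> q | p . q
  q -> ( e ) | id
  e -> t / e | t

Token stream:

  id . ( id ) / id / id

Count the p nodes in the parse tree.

5

[e [t [f [p [p [q id]] . [q ( [e [t [f [p [q id]]]]] )]]]] / [e [t [f [p [q id]]]] / [e [t [f [p [q id]]]]]]]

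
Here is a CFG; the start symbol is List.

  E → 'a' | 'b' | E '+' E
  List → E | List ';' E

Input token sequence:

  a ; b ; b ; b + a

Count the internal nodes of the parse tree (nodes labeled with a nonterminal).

[List [List [List [List [E a]] ; [E b]] ; [E b]] ; [E [E b] + [E a]]]

10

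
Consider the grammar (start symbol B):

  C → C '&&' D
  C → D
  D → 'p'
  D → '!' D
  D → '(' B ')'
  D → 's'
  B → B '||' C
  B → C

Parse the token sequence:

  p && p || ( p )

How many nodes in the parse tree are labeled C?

4

[B [B [C [C [D p]] && [D p]]] || [C [D ( [B [C [D p]]] )]]]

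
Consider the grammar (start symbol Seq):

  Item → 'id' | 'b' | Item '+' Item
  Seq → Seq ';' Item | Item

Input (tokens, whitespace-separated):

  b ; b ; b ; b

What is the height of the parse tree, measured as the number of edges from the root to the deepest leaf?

[Seq [Seq [Seq [Seq [Item b]] ; [Item b]] ; [Item b]] ; [Item b]]

5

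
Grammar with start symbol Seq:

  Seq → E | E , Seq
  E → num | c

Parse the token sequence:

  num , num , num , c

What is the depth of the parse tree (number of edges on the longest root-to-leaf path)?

[Seq [E num] , [Seq [E num] , [Seq [E num] , [Seq [E c]]]]]

5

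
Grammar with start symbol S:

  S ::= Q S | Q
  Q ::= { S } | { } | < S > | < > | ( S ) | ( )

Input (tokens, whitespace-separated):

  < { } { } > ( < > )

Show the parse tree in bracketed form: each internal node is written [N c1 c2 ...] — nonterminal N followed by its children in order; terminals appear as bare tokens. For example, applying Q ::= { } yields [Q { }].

[S [Q < [S [Q { }] [S [Q { }]]] >] [S [Q ( [S [Q < >]] )]]]

S
Q S
< S > S
< Q S > S
< { } S > S
< { } Q > S
< { } { } > S
< { } { } > Q
< { } { } > ( S )
< { } { } > ( Q )
< { } { } > ( < > )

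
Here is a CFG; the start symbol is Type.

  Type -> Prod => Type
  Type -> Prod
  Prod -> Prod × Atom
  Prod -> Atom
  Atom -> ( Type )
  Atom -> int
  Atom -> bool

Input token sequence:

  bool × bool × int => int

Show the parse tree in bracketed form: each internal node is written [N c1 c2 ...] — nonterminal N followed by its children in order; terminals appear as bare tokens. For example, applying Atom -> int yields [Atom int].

[Type [Prod [Prod [Prod [Atom bool]] × [Atom bool]] × [Atom int]] => [Type [Prod [Atom int]]]]

Type
Prod => Type
Prod × Atom => Type
Prod × Atom × Atom => Type
Atom × Atom × Atom => Type
bool × Atom × Atom => Type
bool × bool × Atom => Type
bool × bool × int => Type
bool × bool × int => Prod
bool × bool × int => Atom
bool × bool × int => int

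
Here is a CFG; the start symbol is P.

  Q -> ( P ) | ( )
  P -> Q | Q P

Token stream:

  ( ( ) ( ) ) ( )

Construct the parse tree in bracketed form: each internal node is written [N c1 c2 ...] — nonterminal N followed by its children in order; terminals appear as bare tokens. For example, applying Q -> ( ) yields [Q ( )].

P
Q P
( P ) P
( Q P ) P
( ( ) P ) P
( ( ) Q ) P
( ( ) ( ) ) P
( ( ) ( ) ) Q
( ( ) ( ) ) ( )

[P [Q ( [P [Q ( )] [P [Q ( )]]] )] [P [Q ( )]]]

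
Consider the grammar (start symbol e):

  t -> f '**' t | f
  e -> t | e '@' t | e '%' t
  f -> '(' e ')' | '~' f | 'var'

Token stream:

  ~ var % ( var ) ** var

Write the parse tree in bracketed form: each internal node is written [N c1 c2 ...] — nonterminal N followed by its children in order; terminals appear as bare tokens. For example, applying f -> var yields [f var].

e
e % t
t % t
f % t
~ f % t
~ var % t
~ var % f ** t
~ var % ( e ) ** t
~ var % ( t ) ** t
~ var % ( f ) ** t
~ var % ( var ) ** t
~ var % ( var ) ** f
~ var % ( var ) ** var

[e [e [t [f ~ [f var]]]] % [t [f ( [e [t [f var]]] )] ** [t [f var]]]]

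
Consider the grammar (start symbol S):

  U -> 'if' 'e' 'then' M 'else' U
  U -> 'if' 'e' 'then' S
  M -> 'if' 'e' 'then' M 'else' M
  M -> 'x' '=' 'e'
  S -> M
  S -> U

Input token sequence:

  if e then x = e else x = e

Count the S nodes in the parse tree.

1

[S [M if e then [M x = e] else [M x = e]]]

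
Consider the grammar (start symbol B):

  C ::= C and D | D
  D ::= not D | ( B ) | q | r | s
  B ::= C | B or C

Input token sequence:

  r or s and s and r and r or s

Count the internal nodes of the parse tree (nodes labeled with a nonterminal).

15

[B [B [B [C [D r]]] or [C [C [C [C [D s]] and [D s]] and [D r]] and [D r]]] or [C [D s]]]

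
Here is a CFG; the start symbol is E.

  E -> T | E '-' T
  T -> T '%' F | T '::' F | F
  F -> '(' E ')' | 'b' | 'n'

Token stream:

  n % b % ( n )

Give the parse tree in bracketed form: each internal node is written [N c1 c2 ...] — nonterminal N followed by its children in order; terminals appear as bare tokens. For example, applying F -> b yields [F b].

E
T
T % F
T % F % F
F % F % F
n % F % F
n % b % F
n % b % ( E )
n % b % ( T )
n % b % ( F )
n % b % ( n )

[E [T [T [T [F n]] % [F b]] % [F ( [E [T [F n]]] )]]]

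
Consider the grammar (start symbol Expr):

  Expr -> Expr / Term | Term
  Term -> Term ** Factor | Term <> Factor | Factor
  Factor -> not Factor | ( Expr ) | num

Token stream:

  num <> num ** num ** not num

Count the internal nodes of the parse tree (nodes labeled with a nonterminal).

10

[Expr [Term [Term [Term [Term [Factor num]] <> [Factor num]] ** [Factor num]] ** [Factor not [Factor num]]]]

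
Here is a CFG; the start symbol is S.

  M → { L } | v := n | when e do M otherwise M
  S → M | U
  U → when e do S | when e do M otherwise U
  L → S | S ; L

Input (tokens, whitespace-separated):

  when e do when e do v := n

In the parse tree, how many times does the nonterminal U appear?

[S [U when e do [S [U when e do [S [M v := n]]]]]]

2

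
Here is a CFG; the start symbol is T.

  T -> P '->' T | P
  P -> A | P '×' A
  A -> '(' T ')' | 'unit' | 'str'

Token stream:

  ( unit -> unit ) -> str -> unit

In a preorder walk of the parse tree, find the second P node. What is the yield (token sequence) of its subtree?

unit

[T [P [A ( [T [P [A unit]] -> [T [P [A unit]]]] )]] -> [T [P [A str]] -> [T [P [A unit]]]]]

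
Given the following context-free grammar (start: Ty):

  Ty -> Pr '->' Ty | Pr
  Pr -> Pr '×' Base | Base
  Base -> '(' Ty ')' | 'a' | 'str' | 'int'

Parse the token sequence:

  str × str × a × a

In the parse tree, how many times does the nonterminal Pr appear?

4

[Ty [Pr [Pr [Pr [Pr [Base str]] × [Base str]] × [Base a]] × [Base a]]]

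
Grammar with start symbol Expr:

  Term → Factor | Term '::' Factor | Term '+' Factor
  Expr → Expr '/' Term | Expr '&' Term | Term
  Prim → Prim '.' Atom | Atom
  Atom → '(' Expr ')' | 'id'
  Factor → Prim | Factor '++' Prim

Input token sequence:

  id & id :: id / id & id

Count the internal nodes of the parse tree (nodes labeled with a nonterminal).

24

[Expr [Expr [Expr [Expr [Term [Factor [Prim [Atom id]]]]] & [Term [Term [Factor [Prim [Atom id]]]] :: [Factor [Prim [Atom id]]]]] / [Term [Factor [Prim [Atom id]]]]] & [Term [Factor [Prim [Atom id]]]]]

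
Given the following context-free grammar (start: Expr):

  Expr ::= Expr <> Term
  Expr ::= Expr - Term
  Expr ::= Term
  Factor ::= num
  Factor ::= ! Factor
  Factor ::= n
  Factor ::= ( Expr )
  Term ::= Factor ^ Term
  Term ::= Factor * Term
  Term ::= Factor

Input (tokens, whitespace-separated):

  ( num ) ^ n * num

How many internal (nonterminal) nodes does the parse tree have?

10

[Expr [Term [Factor ( [Expr [Term [Factor num]]] )] ^ [Term [Factor n] * [Term [Factor num]]]]]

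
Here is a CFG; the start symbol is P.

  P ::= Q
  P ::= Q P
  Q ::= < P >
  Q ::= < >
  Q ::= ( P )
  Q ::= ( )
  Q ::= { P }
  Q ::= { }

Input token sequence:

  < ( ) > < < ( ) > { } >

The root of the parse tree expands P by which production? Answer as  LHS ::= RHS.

[P [Q < [P [Q ( )]] >] [P [Q < [P [Q < [P [Q ( )]] >] [P [Q { }]]] >]]]

P ::= Q P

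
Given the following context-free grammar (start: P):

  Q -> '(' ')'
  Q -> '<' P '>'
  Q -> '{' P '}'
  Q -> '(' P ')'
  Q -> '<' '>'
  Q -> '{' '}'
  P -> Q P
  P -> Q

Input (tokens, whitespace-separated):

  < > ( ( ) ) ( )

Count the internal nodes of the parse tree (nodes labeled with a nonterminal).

[P [Q < >] [P [Q ( [P [Q ( )]] )] [P [Q ( )]]]]

8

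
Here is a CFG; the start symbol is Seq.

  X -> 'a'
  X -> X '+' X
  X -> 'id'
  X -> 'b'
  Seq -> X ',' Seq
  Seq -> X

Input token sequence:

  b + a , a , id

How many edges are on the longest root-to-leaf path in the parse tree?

[Seq [X [X b] + [X a]] , [Seq [X a] , [Seq [X id]]]]

4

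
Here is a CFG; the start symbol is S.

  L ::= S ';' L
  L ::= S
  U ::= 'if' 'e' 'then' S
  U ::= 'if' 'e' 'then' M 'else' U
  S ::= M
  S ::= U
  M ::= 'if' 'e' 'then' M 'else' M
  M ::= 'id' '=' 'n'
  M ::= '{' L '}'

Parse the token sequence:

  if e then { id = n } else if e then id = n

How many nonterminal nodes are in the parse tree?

[S [U if e then [M { [L [S [M id = n]]] }] else [U if e then [S [M id = n]]]]]

9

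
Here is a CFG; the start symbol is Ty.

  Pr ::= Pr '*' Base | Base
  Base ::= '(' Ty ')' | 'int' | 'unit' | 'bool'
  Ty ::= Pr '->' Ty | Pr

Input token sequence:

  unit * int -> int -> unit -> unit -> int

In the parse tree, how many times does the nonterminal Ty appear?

5

[Ty [Pr [Pr [Base unit]] * [Base int]] -> [Ty [Pr [Base int]] -> [Ty [Pr [Base unit]] -> [Ty [Pr [Base unit]] -> [Ty [Pr [Base int]]]]]]]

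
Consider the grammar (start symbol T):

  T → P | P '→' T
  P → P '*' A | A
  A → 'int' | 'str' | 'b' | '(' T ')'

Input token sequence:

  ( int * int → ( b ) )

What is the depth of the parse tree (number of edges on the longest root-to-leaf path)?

[T [P [A ( [T [P [P [A int]] * [A int]] → [T [P [A ( [T [P [A b]]] )]]]] )]]]

10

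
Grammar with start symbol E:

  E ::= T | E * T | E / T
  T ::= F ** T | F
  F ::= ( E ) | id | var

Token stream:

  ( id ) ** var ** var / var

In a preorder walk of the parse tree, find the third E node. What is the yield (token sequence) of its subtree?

[E [E [T [F ( [E [T [F id]]] )] ** [T [F var] ** [T [F var]]]]] / [T [F var]]]

id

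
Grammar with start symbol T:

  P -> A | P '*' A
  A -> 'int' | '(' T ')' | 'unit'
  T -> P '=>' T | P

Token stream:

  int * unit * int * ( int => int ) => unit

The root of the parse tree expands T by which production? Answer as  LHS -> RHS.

[T [P [P [P [P [A int]] * [A unit]] * [A int]] * [A ( [T [P [A int]] => [T [P [A int]]]] )]] => [T [P [A unit]]]]

T -> P '=>' T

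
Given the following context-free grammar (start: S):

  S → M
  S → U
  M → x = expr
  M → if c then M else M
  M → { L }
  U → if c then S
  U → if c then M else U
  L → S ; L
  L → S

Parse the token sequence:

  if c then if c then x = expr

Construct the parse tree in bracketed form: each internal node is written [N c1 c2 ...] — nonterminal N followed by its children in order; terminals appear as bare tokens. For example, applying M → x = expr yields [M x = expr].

S
U
if c then S
if c then U
if c then if c then S
if c then if c then M
if c then if c then x = expr

[S [U if c then [S [U if c then [S [M x = expr]]]]]]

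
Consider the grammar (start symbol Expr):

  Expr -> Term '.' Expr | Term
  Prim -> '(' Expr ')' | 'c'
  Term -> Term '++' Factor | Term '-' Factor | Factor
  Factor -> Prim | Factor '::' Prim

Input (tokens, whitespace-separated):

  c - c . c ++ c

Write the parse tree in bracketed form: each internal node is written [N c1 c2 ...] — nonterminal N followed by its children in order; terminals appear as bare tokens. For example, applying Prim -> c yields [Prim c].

[Expr [Term [Term [Factor [Prim c]]] - [Factor [Prim c]]] . [Expr [Term [Term [Factor [Prim c]]] ++ [Factor [Prim c]]]]]

Expr
Term . Expr
Term - Factor . Expr
Factor - Factor . Expr
Prim - Factor . Expr
c - Factor . Expr
c - Prim . Expr
c - c . Expr
c - c . Term
c - c . Term ++ Factor
c - c . Factor ++ Factor
c - c . Prim ++ Factor
c - c . c ++ Factor
c - c . c ++ Prim
c - c . c ++ c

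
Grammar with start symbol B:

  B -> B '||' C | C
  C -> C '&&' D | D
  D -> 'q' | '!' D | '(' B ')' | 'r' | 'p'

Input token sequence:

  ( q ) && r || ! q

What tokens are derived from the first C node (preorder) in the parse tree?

( q ) && r

[B [B [C [C [D ( [B [C [D q]]] )]] && [D r]]] || [C [D ! [D q]]]]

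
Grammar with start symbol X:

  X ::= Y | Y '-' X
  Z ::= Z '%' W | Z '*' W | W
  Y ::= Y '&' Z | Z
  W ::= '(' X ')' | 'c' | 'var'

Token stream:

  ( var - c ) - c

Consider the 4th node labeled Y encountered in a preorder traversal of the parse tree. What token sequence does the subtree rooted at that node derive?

[X [Y [Z [W ( [X [Y [Z [W var]]] - [X [Y [Z [W c]]]]] )]]] - [X [Y [Z [W c]]]]]

c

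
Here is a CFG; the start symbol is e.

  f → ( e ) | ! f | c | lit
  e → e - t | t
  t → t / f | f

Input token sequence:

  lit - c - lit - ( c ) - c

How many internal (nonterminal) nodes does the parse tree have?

18

[e [e [e [e [e [t [f lit]]] - [t [f c]]] - [t [f lit]]] - [t [f ( [e [t [f c]]] )]]] - [t [f c]]]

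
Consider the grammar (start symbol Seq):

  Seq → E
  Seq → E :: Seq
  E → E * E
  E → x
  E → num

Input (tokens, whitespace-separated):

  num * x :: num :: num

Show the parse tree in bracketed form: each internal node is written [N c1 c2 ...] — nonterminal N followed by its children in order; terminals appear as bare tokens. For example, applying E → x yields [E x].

Seq
E :: Seq
E * E :: Seq
num * E :: Seq
num * x :: Seq
num * x :: E :: Seq
num * x :: num :: Seq
num * x :: num :: E
num * x :: num :: num

[Seq [E [E num] * [E x]] :: [Seq [E num] :: [Seq [E num]]]]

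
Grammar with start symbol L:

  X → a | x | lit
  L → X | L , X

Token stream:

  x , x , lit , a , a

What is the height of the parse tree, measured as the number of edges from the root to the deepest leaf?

6

[L [L [L [L [L [X x]] , [X x]] , [X lit]] , [X a]] , [X a]]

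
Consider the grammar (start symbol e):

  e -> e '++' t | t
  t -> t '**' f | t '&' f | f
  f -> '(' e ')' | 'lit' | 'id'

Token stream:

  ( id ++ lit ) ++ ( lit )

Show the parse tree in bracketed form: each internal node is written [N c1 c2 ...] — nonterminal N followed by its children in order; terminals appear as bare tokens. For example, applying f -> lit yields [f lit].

[e [e [t [f ( [e [e [t [f id]]] ++ [t [f lit]]] )]]] ++ [t [f ( [e [t [f lit]]] )]]]

e
e ++ t
t ++ t
f ++ t
( e ) ++ t
( e ++ t ) ++ t
( t ++ t ) ++ t
( f ++ t ) ++ t
( id ++ t ) ++ t
( id ++ f ) ++ t
( id ++ lit ) ++ t
( id ++ lit ) ++ f
( id ++ lit ) ++ ( e )
( id ++ lit ) ++ ( t )
( id ++ lit ) ++ ( f )
( id ++ lit ) ++ ( lit )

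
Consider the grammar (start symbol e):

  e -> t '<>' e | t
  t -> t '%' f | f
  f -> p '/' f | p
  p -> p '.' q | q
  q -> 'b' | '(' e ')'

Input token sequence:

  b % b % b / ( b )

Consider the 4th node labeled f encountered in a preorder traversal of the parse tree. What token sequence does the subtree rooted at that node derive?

[e [t [t [t [f [p [q b]]]] % [f [p [q b]]]] % [f [p [q b]] / [f [p [q ( [e [t [f [p [q b]]]]] )]]]]]]

( b )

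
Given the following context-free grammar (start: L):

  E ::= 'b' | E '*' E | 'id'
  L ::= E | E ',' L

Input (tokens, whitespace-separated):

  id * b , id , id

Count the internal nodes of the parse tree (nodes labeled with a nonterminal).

[L [E [E id] * [E b]] , [L [E id] , [L [E id]]]]

8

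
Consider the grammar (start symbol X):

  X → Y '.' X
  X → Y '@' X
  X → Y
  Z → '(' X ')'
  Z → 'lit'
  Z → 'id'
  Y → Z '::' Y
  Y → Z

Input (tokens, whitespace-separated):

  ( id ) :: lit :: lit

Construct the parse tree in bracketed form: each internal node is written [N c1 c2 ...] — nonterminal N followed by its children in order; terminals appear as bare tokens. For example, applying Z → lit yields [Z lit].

[X [Y [Z ( [X [Y [Z id]]] )] :: [Y [Z lit] :: [Y [Z lit]]]]]

X
Y
Z :: Y
( X ) :: Y
( Y ) :: Y
( Z ) :: Y
( id ) :: Y
( id ) :: Z :: Y
( id ) :: lit :: Y
( id ) :: lit :: Z
( id ) :: lit :: lit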